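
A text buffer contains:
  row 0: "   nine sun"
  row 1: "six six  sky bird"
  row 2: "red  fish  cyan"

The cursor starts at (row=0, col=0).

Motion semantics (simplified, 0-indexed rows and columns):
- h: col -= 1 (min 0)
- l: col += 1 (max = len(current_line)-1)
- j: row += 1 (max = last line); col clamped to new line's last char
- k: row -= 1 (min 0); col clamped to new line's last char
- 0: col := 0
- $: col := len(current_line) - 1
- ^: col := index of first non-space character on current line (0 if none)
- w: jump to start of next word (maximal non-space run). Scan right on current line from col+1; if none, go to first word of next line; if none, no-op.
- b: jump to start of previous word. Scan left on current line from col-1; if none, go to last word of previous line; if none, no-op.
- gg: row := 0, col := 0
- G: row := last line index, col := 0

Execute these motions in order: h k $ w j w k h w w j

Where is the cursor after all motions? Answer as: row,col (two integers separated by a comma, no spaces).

After 1 (h): row=0 col=0 char='_'
After 2 (k): row=0 col=0 char='_'
After 3 ($): row=0 col=10 char='n'
After 4 (w): row=1 col=0 char='s'
After 5 (j): row=2 col=0 char='r'
After 6 (w): row=2 col=5 char='f'
After 7 (k): row=1 col=5 char='i'
After 8 (h): row=1 col=4 char='s'
After 9 (w): row=1 col=9 char='s'
After 10 (w): row=1 col=13 char='b'
After 11 (j): row=2 col=13 char='a'

Answer: 2,13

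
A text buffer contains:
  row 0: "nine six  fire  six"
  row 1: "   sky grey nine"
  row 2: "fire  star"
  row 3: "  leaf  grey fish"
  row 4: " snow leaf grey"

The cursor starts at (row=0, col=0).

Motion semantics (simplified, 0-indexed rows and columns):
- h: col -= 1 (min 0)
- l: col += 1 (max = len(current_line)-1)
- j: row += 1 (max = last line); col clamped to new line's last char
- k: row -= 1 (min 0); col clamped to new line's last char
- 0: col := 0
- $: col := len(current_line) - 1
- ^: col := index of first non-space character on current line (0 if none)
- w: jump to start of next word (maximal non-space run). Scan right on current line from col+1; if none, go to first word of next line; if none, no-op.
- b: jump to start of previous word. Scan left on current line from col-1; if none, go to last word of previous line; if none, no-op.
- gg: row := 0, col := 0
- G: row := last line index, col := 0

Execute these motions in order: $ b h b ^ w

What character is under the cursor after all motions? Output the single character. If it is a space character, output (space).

Answer: s

Derivation:
After 1 ($): row=0 col=18 char='x'
After 2 (b): row=0 col=16 char='s'
After 3 (h): row=0 col=15 char='_'
After 4 (b): row=0 col=10 char='f'
After 5 (^): row=0 col=0 char='n'
After 6 (w): row=0 col=5 char='s'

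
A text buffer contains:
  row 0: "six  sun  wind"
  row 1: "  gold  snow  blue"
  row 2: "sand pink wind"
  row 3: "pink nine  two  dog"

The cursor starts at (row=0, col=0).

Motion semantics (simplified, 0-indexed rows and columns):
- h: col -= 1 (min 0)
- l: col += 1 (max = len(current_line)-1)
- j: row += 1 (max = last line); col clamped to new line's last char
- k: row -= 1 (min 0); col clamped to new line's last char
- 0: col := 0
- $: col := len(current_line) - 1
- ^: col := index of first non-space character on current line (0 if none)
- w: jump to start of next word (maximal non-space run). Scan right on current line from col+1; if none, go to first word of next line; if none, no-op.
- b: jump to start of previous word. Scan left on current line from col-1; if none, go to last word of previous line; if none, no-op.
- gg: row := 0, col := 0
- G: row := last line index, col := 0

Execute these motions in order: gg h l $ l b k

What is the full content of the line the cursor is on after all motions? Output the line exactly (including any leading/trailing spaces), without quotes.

Answer: six  sun  wind

Derivation:
After 1 (gg): row=0 col=0 char='s'
After 2 (h): row=0 col=0 char='s'
After 3 (l): row=0 col=1 char='i'
After 4 ($): row=0 col=13 char='d'
After 5 (l): row=0 col=13 char='d'
After 6 (b): row=0 col=10 char='w'
After 7 (k): row=0 col=10 char='w'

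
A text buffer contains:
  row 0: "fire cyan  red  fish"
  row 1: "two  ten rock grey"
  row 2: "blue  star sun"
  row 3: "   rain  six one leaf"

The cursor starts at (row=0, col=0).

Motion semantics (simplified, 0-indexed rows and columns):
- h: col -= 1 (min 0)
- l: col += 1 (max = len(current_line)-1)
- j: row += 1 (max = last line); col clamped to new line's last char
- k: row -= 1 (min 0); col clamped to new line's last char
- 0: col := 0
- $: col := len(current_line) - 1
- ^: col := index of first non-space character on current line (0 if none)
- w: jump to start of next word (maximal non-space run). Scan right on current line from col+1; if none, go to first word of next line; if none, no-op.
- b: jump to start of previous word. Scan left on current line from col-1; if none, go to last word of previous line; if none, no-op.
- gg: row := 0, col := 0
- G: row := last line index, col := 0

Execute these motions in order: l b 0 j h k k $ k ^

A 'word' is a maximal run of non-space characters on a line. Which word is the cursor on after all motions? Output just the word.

After 1 (l): row=0 col=1 char='i'
After 2 (b): row=0 col=0 char='f'
After 3 (0): row=0 col=0 char='f'
After 4 (j): row=1 col=0 char='t'
After 5 (h): row=1 col=0 char='t'
After 6 (k): row=0 col=0 char='f'
After 7 (k): row=0 col=0 char='f'
After 8 ($): row=0 col=19 char='h'
After 9 (k): row=0 col=19 char='h'
After 10 (^): row=0 col=0 char='f'

Answer: fire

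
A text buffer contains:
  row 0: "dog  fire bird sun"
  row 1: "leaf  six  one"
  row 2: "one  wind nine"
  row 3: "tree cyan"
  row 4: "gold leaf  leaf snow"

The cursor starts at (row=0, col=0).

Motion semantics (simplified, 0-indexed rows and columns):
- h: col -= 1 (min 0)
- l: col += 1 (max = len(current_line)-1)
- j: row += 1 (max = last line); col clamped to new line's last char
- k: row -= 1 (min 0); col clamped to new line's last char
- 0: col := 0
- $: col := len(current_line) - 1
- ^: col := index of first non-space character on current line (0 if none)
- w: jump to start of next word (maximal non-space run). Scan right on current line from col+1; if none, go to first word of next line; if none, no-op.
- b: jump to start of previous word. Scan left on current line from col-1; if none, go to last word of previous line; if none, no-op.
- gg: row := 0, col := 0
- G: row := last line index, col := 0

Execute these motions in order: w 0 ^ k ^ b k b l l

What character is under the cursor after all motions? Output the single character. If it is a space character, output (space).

After 1 (w): row=0 col=5 char='f'
After 2 (0): row=0 col=0 char='d'
After 3 (^): row=0 col=0 char='d'
After 4 (k): row=0 col=0 char='d'
After 5 (^): row=0 col=0 char='d'
After 6 (b): row=0 col=0 char='d'
After 7 (k): row=0 col=0 char='d'
After 8 (b): row=0 col=0 char='d'
After 9 (l): row=0 col=1 char='o'
After 10 (l): row=0 col=2 char='g'

Answer: g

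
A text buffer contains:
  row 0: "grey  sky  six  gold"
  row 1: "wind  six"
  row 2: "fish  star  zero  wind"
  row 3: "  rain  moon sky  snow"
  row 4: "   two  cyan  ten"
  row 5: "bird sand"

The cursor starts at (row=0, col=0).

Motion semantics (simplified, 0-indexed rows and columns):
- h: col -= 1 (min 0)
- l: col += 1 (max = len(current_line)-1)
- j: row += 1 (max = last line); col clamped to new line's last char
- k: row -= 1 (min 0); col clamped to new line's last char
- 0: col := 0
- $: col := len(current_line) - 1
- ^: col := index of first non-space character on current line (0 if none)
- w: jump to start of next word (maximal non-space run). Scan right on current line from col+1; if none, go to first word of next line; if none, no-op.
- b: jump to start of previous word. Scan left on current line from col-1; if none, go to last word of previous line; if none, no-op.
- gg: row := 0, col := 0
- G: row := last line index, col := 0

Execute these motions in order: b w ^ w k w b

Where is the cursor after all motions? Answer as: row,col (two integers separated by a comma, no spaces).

Answer: 0,6

Derivation:
After 1 (b): row=0 col=0 char='g'
After 2 (w): row=0 col=6 char='s'
After 3 (^): row=0 col=0 char='g'
After 4 (w): row=0 col=6 char='s'
After 5 (k): row=0 col=6 char='s'
After 6 (w): row=0 col=11 char='s'
After 7 (b): row=0 col=6 char='s'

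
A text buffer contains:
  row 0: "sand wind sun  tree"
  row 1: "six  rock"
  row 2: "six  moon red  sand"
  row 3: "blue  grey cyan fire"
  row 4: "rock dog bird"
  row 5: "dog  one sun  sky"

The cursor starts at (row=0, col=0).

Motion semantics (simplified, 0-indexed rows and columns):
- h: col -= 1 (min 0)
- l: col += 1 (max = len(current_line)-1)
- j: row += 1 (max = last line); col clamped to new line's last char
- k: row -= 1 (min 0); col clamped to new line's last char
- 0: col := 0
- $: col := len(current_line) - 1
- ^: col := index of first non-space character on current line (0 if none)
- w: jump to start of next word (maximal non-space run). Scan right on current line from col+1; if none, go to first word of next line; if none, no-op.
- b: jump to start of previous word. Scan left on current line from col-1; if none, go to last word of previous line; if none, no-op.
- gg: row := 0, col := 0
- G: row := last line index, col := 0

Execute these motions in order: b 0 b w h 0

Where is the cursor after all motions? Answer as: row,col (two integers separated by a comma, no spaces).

Answer: 0,0

Derivation:
After 1 (b): row=0 col=0 char='s'
After 2 (0): row=0 col=0 char='s'
After 3 (b): row=0 col=0 char='s'
After 4 (w): row=0 col=5 char='w'
After 5 (h): row=0 col=4 char='_'
After 6 (0): row=0 col=0 char='s'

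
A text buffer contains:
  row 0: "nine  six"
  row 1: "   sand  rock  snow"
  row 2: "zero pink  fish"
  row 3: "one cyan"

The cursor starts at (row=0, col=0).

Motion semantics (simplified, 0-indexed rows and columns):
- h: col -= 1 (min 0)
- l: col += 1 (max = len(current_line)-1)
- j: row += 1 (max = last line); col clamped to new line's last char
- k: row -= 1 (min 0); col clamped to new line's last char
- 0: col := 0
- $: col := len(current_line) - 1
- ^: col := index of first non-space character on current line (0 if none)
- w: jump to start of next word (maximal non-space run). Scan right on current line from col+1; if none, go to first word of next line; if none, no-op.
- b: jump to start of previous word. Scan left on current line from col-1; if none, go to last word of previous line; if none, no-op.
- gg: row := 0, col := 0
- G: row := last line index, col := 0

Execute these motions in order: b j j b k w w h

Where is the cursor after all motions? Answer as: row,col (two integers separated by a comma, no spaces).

Answer: 1,8

Derivation:
After 1 (b): row=0 col=0 char='n'
After 2 (j): row=1 col=0 char='_'
After 3 (j): row=2 col=0 char='z'
After 4 (b): row=1 col=15 char='s'
After 5 (k): row=0 col=8 char='x'
After 6 (w): row=1 col=3 char='s'
After 7 (w): row=1 col=9 char='r'
After 8 (h): row=1 col=8 char='_'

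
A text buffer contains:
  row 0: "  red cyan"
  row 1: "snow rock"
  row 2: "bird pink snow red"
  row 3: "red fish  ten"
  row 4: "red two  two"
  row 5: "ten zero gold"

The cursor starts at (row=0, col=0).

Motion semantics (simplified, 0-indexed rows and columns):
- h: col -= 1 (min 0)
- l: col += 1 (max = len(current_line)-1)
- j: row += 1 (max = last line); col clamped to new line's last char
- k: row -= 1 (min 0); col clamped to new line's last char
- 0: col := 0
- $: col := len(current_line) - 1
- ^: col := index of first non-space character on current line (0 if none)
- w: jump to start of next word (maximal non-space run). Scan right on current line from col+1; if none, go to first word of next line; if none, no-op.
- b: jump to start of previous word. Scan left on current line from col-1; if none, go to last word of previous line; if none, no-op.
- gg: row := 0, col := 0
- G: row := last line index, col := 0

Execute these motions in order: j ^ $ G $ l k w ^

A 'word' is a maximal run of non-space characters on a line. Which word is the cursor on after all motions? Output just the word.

Answer: ten

Derivation:
After 1 (j): row=1 col=0 char='s'
After 2 (^): row=1 col=0 char='s'
After 3 ($): row=1 col=8 char='k'
After 4 (G): row=5 col=0 char='t'
After 5 ($): row=5 col=12 char='d'
After 6 (l): row=5 col=12 char='d'
After 7 (k): row=4 col=11 char='o'
After 8 (w): row=5 col=0 char='t'
After 9 (^): row=5 col=0 char='t'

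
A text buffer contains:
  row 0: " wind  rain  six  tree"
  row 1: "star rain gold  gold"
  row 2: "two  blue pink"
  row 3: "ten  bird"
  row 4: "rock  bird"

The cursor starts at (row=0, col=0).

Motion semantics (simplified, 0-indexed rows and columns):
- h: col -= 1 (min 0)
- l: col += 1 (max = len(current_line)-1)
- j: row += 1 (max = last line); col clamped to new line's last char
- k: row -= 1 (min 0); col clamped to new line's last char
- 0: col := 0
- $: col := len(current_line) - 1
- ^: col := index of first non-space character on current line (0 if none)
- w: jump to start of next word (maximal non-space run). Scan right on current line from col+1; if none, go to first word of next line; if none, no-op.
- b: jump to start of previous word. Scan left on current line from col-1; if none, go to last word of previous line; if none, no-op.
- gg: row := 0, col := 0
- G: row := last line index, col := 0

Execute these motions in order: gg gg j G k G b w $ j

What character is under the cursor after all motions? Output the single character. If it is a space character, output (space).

After 1 (gg): row=0 col=0 char='_'
After 2 (gg): row=0 col=0 char='_'
After 3 (j): row=1 col=0 char='s'
After 4 (G): row=4 col=0 char='r'
After 5 (k): row=3 col=0 char='t'
After 6 (G): row=4 col=0 char='r'
After 7 (b): row=3 col=5 char='b'
After 8 (w): row=4 col=0 char='r'
After 9 ($): row=4 col=9 char='d'
After 10 (j): row=4 col=9 char='d'

Answer: d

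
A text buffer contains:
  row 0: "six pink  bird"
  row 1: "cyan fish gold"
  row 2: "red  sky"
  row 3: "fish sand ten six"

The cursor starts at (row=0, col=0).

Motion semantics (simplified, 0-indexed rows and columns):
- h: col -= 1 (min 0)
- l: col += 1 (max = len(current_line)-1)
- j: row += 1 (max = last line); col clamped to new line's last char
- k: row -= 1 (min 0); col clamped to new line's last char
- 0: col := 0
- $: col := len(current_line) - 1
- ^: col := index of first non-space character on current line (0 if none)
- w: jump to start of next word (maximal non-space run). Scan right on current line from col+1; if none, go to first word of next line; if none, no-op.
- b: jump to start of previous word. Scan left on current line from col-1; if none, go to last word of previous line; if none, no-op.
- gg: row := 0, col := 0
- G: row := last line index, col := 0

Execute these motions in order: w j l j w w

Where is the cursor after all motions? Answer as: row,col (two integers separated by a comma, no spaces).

Answer: 3,5

Derivation:
After 1 (w): row=0 col=4 char='p'
After 2 (j): row=1 col=4 char='_'
After 3 (l): row=1 col=5 char='f'
After 4 (j): row=2 col=5 char='s'
After 5 (w): row=3 col=0 char='f'
After 6 (w): row=3 col=5 char='s'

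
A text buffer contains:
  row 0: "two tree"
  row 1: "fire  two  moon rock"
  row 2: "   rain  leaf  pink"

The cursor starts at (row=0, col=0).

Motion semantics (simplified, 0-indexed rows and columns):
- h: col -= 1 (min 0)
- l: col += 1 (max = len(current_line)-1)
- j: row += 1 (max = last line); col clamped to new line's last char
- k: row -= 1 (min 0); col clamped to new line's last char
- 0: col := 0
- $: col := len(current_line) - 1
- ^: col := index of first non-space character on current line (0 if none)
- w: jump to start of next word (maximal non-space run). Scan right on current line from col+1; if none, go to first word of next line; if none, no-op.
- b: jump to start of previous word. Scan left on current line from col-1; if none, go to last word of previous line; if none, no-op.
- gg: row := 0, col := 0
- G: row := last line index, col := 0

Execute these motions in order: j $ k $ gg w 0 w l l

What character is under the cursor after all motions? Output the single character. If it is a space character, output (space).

Answer: e

Derivation:
After 1 (j): row=1 col=0 char='f'
After 2 ($): row=1 col=19 char='k'
After 3 (k): row=0 col=7 char='e'
After 4 ($): row=0 col=7 char='e'
After 5 (gg): row=0 col=0 char='t'
After 6 (w): row=0 col=4 char='t'
After 7 (0): row=0 col=0 char='t'
After 8 (w): row=0 col=4 char='t'
After 9 (l): row=0 col=5 char='r'
After 10 (l): row=0 col=6 char='e'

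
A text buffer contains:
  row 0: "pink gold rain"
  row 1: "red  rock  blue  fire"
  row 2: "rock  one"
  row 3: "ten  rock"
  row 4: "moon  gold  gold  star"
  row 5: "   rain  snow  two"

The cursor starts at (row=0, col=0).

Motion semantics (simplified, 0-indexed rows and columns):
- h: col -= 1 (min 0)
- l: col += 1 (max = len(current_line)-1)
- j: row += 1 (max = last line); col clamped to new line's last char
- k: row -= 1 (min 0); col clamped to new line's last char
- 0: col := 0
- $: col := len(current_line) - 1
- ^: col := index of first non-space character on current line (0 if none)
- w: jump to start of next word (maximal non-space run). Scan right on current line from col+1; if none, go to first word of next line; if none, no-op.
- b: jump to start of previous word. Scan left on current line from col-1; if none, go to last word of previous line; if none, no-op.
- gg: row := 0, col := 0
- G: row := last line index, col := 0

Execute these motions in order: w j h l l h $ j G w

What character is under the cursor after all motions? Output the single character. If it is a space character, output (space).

Answer: r

Derivation:
After 1 (w): row=0 col=5 char='g'
After 2 (j): row=1 col=5 char='r'
After 3 (h): row=1 col=4 char='_'
After 4 (l): row=1 col=5 char='r'
After 5 (l): row=1 col=6 char='o'
After 6 (h): row=1 col=5 char='r'
After 7 ($): row=1 col=20 char='e'
After 8 (j): row=2 col=8 char='e'
After 9 (G): row=5 col=0 char='_'
After 10 (w): row=5 col=3 char='r'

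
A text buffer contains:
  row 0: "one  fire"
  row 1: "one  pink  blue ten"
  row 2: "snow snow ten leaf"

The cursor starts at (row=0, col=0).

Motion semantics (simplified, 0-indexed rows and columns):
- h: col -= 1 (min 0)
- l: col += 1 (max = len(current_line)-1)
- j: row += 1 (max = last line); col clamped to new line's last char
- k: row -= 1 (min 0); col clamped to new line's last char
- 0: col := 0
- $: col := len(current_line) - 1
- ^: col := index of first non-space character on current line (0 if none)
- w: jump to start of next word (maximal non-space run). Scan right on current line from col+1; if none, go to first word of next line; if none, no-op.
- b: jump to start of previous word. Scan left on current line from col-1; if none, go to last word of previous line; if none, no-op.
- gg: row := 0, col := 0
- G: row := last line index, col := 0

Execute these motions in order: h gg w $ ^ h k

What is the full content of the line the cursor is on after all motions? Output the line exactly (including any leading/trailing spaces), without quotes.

Answer: one  fire

Derivation:
After 1 (h): row=0 col=0 char='o'
After 2 (gg): row=0 col=0 char='o'
After 3 (w): row=0 col=5 char='f'
After 4 ($): row=0 col=8 char='e'
After 5 (^): row=0 col=0 char='o'
After 6 (h): row=0 col=0 char='o'
After 7 (k): row=0 col=0 char='o'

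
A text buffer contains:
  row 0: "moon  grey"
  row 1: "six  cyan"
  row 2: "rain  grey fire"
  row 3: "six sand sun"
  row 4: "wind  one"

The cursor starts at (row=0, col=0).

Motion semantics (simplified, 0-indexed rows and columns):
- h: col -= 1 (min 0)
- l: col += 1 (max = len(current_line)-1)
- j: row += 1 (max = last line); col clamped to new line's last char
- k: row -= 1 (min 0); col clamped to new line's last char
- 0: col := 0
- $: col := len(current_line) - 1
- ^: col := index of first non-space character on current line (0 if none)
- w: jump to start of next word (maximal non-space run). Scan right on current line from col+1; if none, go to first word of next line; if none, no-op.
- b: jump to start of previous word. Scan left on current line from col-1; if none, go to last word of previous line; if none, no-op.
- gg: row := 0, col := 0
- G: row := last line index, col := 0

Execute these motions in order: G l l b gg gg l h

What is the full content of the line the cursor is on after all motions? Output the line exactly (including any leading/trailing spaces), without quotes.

After 1 (G): row=4 col=0 char='w'
After 2 (l): row=4 col=1 char='i'
After 3 (l): row=4 col=2 char='n'
After 4 (b): row=4 col=0 char='w'
After 5 (gg): row=0 col=0 char='m'
After 6 (gg): row=0 col=0 char='m'
After 7 (l): row=0 col=1 char='o'
After 8 (h): row=0 col=0 char='m'

Answer: moon  grey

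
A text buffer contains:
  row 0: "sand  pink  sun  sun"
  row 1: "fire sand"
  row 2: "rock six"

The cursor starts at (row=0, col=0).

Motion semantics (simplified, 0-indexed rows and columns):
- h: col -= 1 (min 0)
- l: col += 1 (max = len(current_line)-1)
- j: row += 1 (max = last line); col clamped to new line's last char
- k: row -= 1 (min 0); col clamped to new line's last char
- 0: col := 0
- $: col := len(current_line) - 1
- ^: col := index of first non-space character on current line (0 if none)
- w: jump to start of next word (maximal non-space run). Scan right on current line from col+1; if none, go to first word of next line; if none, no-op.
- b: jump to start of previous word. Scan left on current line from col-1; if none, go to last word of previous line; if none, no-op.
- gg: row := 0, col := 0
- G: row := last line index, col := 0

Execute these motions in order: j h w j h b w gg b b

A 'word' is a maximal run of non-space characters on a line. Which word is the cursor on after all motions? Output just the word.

After 1 (j): row=1 col=0 char='f'
After 2 (h): row=1 col=0 char='f'
After 3 (w): row=1 col=5 char='s'
After 4 (j): row=2 col=5 char='s'
After 5 (h): row=2 col=4 char='_'
After 6 (b): row=2 col=0 char='r'
After 7 (w): row=2 col=5 char='s'
After 8 (gg): row=0 col=0 char='s'
After 9 (b): row=0 col=0 char='s'
After 10 (b): row=0 col=0 char='s'

Answer: sand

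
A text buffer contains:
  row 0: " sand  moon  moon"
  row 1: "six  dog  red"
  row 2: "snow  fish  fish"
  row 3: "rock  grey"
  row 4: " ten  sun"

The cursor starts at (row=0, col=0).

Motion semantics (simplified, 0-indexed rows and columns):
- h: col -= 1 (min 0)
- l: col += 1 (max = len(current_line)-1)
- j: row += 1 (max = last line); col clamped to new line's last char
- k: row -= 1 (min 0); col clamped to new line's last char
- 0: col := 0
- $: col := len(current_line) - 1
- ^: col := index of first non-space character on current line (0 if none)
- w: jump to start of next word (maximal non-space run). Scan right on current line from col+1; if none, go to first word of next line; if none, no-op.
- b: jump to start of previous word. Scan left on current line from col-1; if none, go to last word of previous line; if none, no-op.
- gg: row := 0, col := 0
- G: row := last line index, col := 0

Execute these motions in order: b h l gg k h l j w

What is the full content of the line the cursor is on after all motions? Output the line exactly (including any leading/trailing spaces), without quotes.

After 1 (b): row=0 col=0 char='_'
After 2 (h): row=0 col=0 char='_'
After 3 (l): row=0 col=1 char='s'
After 4 (gg): row=0 col=0 char='_'
After 5 (k): row=0 col=0 char='_'
After 6 (h): row=0 col=0 char='_'
After 7 (l): row=0 col=1 char='s'
After 8 (j): row=1 col=1 char='i'
After 9 (w): row=1 col=5 char='d'

Answer: six  dog  red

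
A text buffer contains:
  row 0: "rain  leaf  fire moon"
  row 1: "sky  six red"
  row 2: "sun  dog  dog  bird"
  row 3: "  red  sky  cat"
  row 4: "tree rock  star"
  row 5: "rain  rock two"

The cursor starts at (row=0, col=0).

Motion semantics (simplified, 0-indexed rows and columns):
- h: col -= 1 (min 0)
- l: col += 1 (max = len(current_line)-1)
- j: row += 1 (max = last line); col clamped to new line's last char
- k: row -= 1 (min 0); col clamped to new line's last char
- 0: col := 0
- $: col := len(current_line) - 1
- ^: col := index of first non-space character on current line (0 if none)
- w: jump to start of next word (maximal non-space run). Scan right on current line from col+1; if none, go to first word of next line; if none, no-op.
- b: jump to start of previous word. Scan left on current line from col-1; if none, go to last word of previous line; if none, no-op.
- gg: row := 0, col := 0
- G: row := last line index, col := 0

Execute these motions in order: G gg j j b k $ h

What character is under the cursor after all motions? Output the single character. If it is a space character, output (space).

After 1 (G): row=5 col=0 char='r'
After 2 (gg): row=0 col=0 char='r'
After 3 (j): row=1 col=0 char='s'
After 4 (j): row=2 col=0 char='s'
After 5 (b): row=1 col=9 char='r'
After 6 (k): row=0 col=9 char='f'
After 7 ($): row=0 col=20 char='n'
After 8 (h): row=0 col=19 char='o'

Answer: o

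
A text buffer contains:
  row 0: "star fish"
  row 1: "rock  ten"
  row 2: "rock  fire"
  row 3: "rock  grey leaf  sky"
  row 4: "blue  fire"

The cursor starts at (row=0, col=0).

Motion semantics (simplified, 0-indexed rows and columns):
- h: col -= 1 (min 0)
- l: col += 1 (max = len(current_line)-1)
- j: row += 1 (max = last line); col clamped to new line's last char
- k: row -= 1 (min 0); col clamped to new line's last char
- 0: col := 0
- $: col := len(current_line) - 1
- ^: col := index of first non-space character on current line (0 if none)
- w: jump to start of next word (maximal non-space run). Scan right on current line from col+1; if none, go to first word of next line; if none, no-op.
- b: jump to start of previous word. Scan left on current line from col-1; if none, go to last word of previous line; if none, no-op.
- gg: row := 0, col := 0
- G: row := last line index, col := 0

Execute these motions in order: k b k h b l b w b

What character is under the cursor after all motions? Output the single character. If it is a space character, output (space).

After 1 (k): row=0 col=0 char='s'
After 2 (b): row=0 col=0 char='s'
After 3 (k): row=0 col=0 char='s'
After 4 (h): row=0 col=0 char='s'
After 5 (b): row=0 col=0 char='s'
After 6 (l): row=0 col=1 char='t'
After 7 (b): row=0 col=0 char='s'
After 8 (w): row=0 col=5 char='f'
After 9 (b): row=0 col=0 char='s'

Answer: s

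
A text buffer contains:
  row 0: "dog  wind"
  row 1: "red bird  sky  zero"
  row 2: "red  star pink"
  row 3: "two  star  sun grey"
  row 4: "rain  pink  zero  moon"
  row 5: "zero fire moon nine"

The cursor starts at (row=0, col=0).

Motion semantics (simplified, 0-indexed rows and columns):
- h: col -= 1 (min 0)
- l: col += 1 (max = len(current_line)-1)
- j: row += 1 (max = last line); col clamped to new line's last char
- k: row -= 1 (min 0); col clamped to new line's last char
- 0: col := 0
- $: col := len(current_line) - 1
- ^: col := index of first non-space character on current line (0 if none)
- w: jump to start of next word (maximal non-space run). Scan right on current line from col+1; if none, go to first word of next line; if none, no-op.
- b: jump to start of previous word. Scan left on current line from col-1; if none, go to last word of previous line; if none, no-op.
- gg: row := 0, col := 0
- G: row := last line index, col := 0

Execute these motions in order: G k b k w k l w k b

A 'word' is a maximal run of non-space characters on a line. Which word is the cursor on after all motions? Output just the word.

Answer: bird

Derivation:
After 1 (G): row=5 col=0 char='z'
After 2 (k): row=4 col=0 char='r'
After 3 (b): row=3 col=15 char='g'
After 4 (k): row=2 col=13 char='k'
After 5 (w): row=3 col=0 char='t'
After 6 (k): row=2 col=0 char='r'
After 7 (l): row=2 col=1 char='e'
After 8 (w): row=2 col=5 char='s'
After 9 (k): row=1 col=5 char='i'
After 10 (b): row=1 col=4 char='b'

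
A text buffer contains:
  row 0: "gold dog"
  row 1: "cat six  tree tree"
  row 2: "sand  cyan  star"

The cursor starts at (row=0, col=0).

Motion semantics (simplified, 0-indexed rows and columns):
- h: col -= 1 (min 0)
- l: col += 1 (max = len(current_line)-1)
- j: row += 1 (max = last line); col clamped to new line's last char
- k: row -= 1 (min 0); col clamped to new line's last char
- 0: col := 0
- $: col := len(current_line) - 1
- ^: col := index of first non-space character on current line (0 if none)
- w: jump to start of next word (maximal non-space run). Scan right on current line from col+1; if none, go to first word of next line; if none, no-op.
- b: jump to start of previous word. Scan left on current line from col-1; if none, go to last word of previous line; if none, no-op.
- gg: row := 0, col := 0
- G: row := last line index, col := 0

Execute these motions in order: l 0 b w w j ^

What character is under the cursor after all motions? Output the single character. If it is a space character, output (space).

After 1 (l): row=0 col=1 char='o'
After 2 (0): row=0 col=0 char='g'
After 3 (b): row=0 col=0 char='g'
After 4 (w): row=0 col=5 char='d'
After 5 (w): row=1 col=0 char='c'
After 6 (j): row=2 col=0 char='s'
After 7 (^): row=2 col=0 char='s'

Answer: s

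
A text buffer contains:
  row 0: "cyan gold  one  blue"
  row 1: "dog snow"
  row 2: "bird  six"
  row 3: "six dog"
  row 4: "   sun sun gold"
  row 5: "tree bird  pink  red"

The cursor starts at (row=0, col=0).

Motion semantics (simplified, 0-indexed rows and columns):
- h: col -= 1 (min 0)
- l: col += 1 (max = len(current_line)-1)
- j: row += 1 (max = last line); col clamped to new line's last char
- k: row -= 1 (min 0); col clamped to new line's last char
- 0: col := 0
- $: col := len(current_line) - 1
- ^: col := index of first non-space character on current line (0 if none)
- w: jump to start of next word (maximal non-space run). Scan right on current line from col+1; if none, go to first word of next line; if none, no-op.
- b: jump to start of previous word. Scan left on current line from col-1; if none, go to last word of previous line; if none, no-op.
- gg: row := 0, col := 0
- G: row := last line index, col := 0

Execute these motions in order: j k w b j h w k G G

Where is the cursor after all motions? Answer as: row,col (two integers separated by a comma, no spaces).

Answer: 5,0

Derivation:
After 1 (j): row=1 col=0 char='d'
After 2 (k): row=0 col=0 char='c'
After 3 (w): row=0 col=5 char='g'
After 4 (b): row=0 col=0 char='c'
After 5 (j): row=1 col=0 char='d'
After 6 (h): row=1 col=0 char='d'
After 7 (w): row=1 col=4 char='s'
After 8 (k): row=0 col=4 char='_'
After 9 (G): row=5 col=0 char='t'
After 10 (G): row=5 col=0 char='t'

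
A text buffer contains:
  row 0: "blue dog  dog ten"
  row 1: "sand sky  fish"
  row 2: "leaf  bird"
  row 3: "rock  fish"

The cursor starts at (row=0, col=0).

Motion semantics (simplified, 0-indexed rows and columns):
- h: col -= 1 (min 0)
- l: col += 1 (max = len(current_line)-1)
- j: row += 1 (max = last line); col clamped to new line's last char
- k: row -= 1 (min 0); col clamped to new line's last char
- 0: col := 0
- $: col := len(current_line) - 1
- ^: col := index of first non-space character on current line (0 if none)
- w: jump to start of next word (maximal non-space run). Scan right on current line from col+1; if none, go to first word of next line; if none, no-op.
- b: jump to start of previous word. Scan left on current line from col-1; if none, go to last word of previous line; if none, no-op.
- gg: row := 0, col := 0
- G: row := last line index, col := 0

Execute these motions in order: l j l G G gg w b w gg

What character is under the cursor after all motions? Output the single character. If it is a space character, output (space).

After 1 (l): row=0 col=1 char='l'
After 2 (j): row=1 col=1 char='a'
After 3 (l): row=1 col=2 char='n'
After 4 (G): row=3 col=0 char='r'
After 5 (G): row=3 col=0 char='r'
After 6 (gg): row=0 col=0 char='b'
After 7 (w): row=0 col=5 char='d'
After 8 (b): row=0 col=0 char='b'
After 9 (w): row=0 col=5 char='d'
After 10 (gg): row=0 col=0 char='b'

Answer: b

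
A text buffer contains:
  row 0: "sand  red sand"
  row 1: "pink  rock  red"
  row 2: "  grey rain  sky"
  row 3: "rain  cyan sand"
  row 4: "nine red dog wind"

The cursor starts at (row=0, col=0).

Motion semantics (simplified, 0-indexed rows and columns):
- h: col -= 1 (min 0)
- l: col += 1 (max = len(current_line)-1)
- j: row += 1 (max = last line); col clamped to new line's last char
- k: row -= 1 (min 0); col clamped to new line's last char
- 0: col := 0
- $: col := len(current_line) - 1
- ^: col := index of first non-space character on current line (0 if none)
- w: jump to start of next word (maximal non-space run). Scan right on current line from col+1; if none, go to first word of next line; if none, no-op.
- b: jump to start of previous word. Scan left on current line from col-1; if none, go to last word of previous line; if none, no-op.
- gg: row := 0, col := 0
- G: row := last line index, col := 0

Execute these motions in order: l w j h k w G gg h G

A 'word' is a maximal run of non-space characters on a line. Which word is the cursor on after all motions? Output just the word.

After 1 (l): row=0 col=1 char='a'
After 2 (w): row=0 col=6 char='r'
After 3 (j): row=1 col=6 char='r'
After 4 (h): row=1 col=5 char='_'
After 5 (k): row=0 col=5 char='_'
After 6 (w): row=0 col=6 char='r'
After 7 (G): row=4 col=0 char='n'
After 8 (gg): row=0 col=0 char='s'
After 9 (h): row=0 col=0 char='s'
After 10 (G): row=4 col=0 char='n'

Answer: nine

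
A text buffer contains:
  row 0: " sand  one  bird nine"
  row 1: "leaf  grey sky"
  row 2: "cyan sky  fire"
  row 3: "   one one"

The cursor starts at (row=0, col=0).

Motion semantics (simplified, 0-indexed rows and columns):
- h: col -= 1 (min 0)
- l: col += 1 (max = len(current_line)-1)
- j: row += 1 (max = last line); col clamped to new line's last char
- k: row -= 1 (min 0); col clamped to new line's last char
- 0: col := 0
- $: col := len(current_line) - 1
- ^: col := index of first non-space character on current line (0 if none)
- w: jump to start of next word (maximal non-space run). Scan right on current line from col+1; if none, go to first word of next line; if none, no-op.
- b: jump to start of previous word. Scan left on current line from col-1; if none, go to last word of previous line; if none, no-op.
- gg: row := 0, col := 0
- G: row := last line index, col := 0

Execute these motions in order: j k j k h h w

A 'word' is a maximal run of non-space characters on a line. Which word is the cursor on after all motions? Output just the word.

After 1 (j): row=1 col=0 char='l'
After 2 (k): row=0 col=0 char='_'
After 3 (j): row=1 col=0 char='l'
After 4 (k): row=0 col=0 char='_'
After 5 (h): row=0 col=0 char='_'
After 6 (h): row=0 col=0 char='_'
After 7 (w): row=0 col=1 char='s'

Answer: sand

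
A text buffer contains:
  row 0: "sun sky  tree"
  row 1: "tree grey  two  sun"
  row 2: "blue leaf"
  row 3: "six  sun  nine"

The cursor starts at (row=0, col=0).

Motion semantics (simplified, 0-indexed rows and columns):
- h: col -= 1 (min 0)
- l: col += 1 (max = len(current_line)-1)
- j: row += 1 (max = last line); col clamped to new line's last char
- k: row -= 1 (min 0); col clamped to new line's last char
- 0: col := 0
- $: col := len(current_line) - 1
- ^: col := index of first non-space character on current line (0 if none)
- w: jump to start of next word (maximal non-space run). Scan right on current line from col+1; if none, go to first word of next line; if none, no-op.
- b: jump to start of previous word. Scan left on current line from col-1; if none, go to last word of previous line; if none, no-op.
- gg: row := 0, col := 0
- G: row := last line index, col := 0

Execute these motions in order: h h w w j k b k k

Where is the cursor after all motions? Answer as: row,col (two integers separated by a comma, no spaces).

Answer: 0,4

Derivation:
After 1 (h): row=0 col=0 char='s'
After 2 (h): row=0 col=0 char='s'
After 3 (w): row=0 col=4 char='s'
After 4 (w): row=0 col=9 char='t'
After 5 (j): row=1 col=9 char='_'
After 6 (k): row=0 col=9 char='t'
After 7 (b): row=0 col=4 char='s'
After 8 (k): row=0 col=4 char='s'
After 9 (k): row=0 col=4 char='s'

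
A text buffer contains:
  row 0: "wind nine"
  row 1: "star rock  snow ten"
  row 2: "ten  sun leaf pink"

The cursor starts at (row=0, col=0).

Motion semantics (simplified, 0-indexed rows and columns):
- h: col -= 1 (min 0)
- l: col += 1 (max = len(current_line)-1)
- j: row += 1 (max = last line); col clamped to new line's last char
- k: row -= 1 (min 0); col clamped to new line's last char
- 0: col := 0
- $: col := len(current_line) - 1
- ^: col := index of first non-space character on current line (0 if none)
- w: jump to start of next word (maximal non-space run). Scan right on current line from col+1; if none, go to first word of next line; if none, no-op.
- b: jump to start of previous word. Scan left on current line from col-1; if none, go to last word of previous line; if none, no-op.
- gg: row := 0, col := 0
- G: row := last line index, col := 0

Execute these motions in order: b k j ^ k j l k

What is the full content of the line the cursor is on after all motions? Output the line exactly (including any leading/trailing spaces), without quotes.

Answer: wind nine

Derivation:
After 1 (b): row=0 col=0 char='w'
After 2 (k): row=0 col=0 char='w'
After 3 (j): row=1 col=0 char='s'
After 4 (^): row=1 col=0 char='s'
After 5 (k): row=0 col=0 char='w'
After 6 (j): row=1 col=0 char='s'
After 7 (l): row=1 col=1 char='t'
After 8 (k): row=0 col=1 char='i'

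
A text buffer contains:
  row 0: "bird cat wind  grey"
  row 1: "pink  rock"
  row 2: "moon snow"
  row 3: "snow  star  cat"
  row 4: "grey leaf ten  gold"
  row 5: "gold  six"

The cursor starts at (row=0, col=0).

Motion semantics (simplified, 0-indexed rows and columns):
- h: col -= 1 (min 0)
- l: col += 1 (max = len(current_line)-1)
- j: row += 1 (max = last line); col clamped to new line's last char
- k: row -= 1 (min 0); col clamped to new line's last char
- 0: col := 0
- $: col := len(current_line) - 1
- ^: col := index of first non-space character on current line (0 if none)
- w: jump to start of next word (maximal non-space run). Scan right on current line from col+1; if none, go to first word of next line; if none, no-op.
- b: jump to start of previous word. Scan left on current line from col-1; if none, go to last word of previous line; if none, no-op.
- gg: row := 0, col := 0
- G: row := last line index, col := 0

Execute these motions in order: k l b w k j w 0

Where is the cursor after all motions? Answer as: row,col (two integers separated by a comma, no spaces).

Answer: 1,0

Derivation:
After 1 (k): row=0 col=0 char='b'
After 2 (l): row=0 col=1 char='i'
After 3 (b): row=0 col=0 char='b'
After 4 (w): row=0 col=5 char='c'
After 5 (k): row=0 col=5 char='c'
After 6 (j): row=1 col=5 char='_'
After 7 (w): row=1 col=6 char='r'
After 8 (0): row=1 col=0 char='p'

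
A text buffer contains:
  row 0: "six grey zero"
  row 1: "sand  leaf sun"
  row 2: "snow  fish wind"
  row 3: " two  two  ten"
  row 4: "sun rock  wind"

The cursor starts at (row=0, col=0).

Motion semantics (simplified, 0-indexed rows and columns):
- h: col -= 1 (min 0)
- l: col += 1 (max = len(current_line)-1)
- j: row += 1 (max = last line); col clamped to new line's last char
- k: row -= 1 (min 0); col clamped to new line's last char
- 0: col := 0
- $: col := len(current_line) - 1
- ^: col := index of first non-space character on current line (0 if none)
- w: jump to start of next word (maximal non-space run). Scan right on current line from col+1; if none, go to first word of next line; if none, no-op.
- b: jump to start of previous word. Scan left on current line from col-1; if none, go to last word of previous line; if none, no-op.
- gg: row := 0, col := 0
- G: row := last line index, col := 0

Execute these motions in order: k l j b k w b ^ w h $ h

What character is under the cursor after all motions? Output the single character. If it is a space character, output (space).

After 1 (k): row=0 col=0 char='s'
After 2 (l): row=0 col=1 char='i'
After 3 (j): row=1 col=1 char='a'
After 4 (b): row=1 col=0 char='s'
After 5 (k): row=0 col=0 char='s'
After 6 (w): row=0 col=4 char='g'
After 7 (b): row=0 col=0 char='s'
After 8 (^): row=0 col=0 char='s'
After 9 (w): row=0 col=4 char='g'
After 10 (h): row=0 col=3 char='_'
After 11 ($): row=0 col=12 char='o'
After 12 (h): row=0 col=11 char='r'

Answer: r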